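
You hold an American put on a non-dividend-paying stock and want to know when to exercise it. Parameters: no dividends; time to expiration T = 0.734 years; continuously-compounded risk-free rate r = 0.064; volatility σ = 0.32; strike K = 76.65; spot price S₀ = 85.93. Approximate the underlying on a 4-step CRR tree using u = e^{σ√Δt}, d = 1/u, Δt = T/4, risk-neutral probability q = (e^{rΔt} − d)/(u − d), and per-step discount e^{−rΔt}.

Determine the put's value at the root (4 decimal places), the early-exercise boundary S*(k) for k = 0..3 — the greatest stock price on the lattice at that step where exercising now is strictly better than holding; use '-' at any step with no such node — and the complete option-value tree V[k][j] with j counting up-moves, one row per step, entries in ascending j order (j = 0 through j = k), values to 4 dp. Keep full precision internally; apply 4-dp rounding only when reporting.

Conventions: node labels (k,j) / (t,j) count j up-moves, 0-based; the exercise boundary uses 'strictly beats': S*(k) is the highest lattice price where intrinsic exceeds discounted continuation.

price = 4.2091
boundary = - - - 56.9571
tree:
4.2091
7.3269 1.2962
12.3260 2.6697 0.0000
19.6929 5.4985 0.0000 0.0000
26.9890 11.3249 0.0000 0.0000 0.0000

Δt=0.18350, u=1.14692, d=0.87190, q=0.50874, disc=e^(-rΔt)=0.98832
k=4 terminal: V=max(K-S,0) → 26.9890 11.3249 0.0000 0.0000 0.0000
k=3: j=0 S=56.9571 intr=19.6929 cont=18.7980 V=19.6929[EX]; j=1 S=74.9226 intr=1.7274 cont=5.4985 V=5.4985[hold]; j=2 S=98.5546 intr=0.0000 cont=0.0000 V=0.0000[hold]; j=3 S=129.6408 intr=0.0000 cont=0.0000 V=0.0000[hold]  S*(3)=56.9571
k=2: j=0 S=65.3251 intr=11.3249 cont=12.3260 V=12.3260[hold]; j=1 S=85.9300 intr=0.0000 cont=2.6697 V=2.6697[hold]; j=2 S=113.0341 intr=0.0000 cont=0.0000 V=0.0000[hold]  S*(2)=-
k=1: j=0 S=74.9226 intr=1.7274 cont=7.3269 V=7.3269[hold]; j=1 S=98.5546 intr=0.0000 cont=1.2962 V=1.2962[hold]  S*(1)=-
k=0: j=0 S=85.9300 intr=0.0000 cont=4.2091 V=4.2091[hold]  S*(0)=-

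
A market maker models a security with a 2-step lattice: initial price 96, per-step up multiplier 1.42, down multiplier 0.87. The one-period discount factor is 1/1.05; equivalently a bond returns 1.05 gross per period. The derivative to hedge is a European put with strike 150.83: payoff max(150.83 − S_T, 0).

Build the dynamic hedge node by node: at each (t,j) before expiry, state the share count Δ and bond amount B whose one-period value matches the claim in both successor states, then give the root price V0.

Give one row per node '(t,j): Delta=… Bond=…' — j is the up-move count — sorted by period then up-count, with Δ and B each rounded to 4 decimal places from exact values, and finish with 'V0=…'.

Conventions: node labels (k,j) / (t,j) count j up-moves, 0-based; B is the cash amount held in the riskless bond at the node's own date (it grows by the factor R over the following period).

Since d<R<u, set p* = (R−d)/(u−d) = 0.3273; price each node as the discounted p*-expectation of its children.
Payoffs at expiry: V(2,0)=78.1676, V(2,1)=32.2316, V(2,2)=0.0000
  t=1,j=0: stock 83.5200 → up 118.5984 (V=32.2316), down 72.6624 (V=78.1676). Price 60.1276; hedge Δ=-1.0000, bond B=143.6476.
  t=1,j=1: stock 136.3200 → up 193.5744 (V=0.0000), down 118.5984 (V=32.2316). Price 20.6505; hedge Δ=-0.4299, bond B=79.2535.
  t=0,j=0: stock 96.0000 → up 136.3200 (V=20.6505), down 83.5200 (V=60.1276). Price 44.9599; hedge Δ=-0.7477, bond B=116.7363.
As a check, the time-0 holding Δ(0,0)·S0 + B(0,0) comes to 44.9599 — exactly V0.

(0,0): Delta=-0.7477 Bond=116.7363
(1,0): Delta=-1.0000 Bond=143.6476
(1,1): Delta=-0.4299 Bond=79.2535
V0=44.9599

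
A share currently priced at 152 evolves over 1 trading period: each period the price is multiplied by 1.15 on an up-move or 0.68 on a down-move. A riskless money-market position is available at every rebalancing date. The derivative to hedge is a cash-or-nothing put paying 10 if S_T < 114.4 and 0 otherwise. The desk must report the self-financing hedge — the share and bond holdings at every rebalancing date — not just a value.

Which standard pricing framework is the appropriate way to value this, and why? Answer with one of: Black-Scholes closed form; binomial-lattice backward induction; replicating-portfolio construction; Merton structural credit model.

framework: replicating-portfolio construction

Key observation: since the answer must list Δ and B at each node of the 1.15/0.68 lattice on 152, the replicating-portfolio method — solving the two-state system at every node — is the one that applies.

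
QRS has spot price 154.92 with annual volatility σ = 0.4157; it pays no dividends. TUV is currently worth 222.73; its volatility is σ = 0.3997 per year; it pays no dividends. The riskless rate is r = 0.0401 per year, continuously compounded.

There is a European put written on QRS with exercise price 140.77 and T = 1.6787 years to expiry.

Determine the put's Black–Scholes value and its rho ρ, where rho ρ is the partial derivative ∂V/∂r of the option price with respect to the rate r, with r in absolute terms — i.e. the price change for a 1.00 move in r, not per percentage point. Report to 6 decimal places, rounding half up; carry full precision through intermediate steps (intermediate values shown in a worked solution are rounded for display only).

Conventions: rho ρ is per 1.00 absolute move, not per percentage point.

σ√T = 0.4157·√1.6787 = 0.538600
d₁ = (ln(S/K) + (r+σ²/2)T) / (σ√T) = (ln(154.92/140.77) + (0.0401+0.4157²/2)·1.6787) / 0.538600 = (0.095782 + 0.212361) / 0.538600 = 0.572117
d₂ = d₁ − σ√T = 0.572117 − 0.538600 = 0.033517
e^{−rT} = 0.934900
N(−d₁) = 0.283621,  N(−d₂) = 0.486631
Put price V = K·e^{−rT}·N(−d₂) − S·N(−d₁) = 64.043510 − 43.938608 = 20.104901
ρ = −K·T·e^{−rT}·N(−d₂) = -107.509840

price = 20.104901
ρ = -107.509840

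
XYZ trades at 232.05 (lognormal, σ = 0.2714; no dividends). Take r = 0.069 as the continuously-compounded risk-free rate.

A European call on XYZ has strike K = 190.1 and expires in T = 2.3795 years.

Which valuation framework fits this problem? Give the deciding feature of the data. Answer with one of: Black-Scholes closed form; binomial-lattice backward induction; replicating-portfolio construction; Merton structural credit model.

Key observation: the instrument is a plain European call (strike 190.1) on a lognormal asset; the exact continuous-time formula applies directly.

framework: Black-Scholes closed form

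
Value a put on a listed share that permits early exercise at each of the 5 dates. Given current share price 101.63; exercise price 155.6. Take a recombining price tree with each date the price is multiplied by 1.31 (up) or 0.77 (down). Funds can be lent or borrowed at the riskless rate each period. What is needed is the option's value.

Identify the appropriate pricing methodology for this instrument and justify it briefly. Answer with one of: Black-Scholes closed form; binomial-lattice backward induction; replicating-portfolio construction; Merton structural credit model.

framework: binomial-lattice backward induction

Key observation: with exercise allowed before expiry on a discrete up/down model (5 steps from spot 101.63), the strike-155.6 put's value must be rolled back through the tree testing early exercise at each node.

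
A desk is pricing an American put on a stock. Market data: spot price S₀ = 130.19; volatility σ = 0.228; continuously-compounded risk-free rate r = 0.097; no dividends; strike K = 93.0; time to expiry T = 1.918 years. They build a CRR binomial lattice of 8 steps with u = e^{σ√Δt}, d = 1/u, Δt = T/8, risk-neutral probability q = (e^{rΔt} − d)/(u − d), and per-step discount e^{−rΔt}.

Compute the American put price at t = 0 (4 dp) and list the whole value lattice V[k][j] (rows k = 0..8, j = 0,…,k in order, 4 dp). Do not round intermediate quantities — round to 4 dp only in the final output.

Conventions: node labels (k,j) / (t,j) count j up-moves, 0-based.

Δt=0.23975  u=1.11811  d=0.89437  q=0.57728  discount=0.97701
step 8 (expiry): payoffs max(K−S,0) = 39.7027 26.3694 9.7006 0.0000 0.0000 0.0000 0.0000 0.0000 0.0000
k=7: (k=7,j=0): S=59.5922, K−S=33.4078, hold=31.2699 ⇒ V=33.4078 exercise | (k=7,j=1): S=74.5002, K−S=18.4998, hold=16.3619 ⇒ V=18.4998 exercise | (k=7,j=2): S=93.1377, K−S=0.0000, hold=4.0064 ⇒ V=4.0064 continue | (k=7,j=3): S=116.4377, K−S=0.0000, hold=0.0000 ⇒ V=0.0000 continue | (k=7,j=4): S=145.5666, K−S=0.0000, hold=0.0000 ⇒ V=0.0000 continue | (k=7,j=5): S=181.9825, K−S=0.0000, hold=0.0000 ⇒ V=0.0000 continue | (k=7,j=6): S=227.5085, K−S=0.0000, hold=0.0000 ⇒ V=0.0000 continue | (k=7,j=7): S=284.4236, K−S=0.0000, hold=0.0000 ⇒ V=0.0000 continue
k=6: (k=6,j=0): S=66.6306, K−S=26.3694, hold=24.2316 ⇒ V=26.3694 exercise | (k=6,j=1): S=83.2994, K−S=9.7006, hold=9.9001 ⇒ V=9.9001 continue | (k=6,j=2): S=104.1381, K−S=0.0000, hold=1.6547 ⇒ V=1.6547 continue | (k=6,j=3): S=130.1900, K−S=0.0000, hold=0.0000 ⇒ V=0.0000 continue | (k=6,j=4): S=162.7592, K−S=0.0000, hold=0.0000 ⇒ V=0.0000 continue | (k=6,j=5): S=203.4762, K−S=0.0000, hold=0.0000 ⇒ V=0.0000 continue | (k=6,j=6): S=254.3792, K−S=0.0000, hold=0.0000 ⇒ V=0.0000 continue
k=5: (k=5,j=0): S=74.5002, K−S=18.4998, hold=16.4745 ⇒ V=18.4998 exercise | (k=5,j=1): S=93.1377, K−S=0.0000, hold=5.0221 ⇒ V=5.0221 continue | (k=5,j=2): S=116.4377, K−S=0.0000, hold=0.6834 ⇒ V=0.6834 continue | (k=5,j=3): S=145.5666, K−S=0.0000, hold=0.0000 ⇒ V=0.0000 continue | (k=5,j=4): S=181.9825, K−S=0.0000, hold=0.0000 ⇒ V=0.0000 continue | (k=5,j=5): S=227.5085, K−S=0.0000, hold=0.0000 ⇒ V=0.0000 continue
k=4: (k=4,j=0): S=83.2994, K−S=9.7006, hold=10.4730 ⇒ V=10.4730 continue | (k=4,j=1): S=104.1381, K−S=0.0000, hold=2.4596 ⇒ V=2.4596 continue | (k=4,j=2): S=130.1900, K−S=0.0000, hold=0.2822 ⇒ V=0.2822 continue | (k=4,j=3): S=162.7592, K−S=0.0000, hold=0.0000 ⇒ V=0.0000 continue | (k=4,j=4): S=203.4762, K−S=0.0000, hold=0.0000 ⇒ V=0.0000 continue
k=3: (k=3,j=0): S=93.1377, K−S=0.0000, hold=5.7126 ⇒ V=5.7126 continue | (k=3,j=1): S=116.4377, K−S=0.0000, hold=1.1750 ⇒ V=1.1750 continue | (k=3,j=2): S=145.5666, K−S=0.0000, hold=0.1166 ⇒ V=0.1166 continue | (k=3,j=3): S=181.9825, K−S=0.0000, hold=0.0000 ⇒ V=0.0000 continue
k=2: (k=2,j=0): S=104.1381, K−S=0.0000, hold=3.0220 ⇒ V=3.0220 continue | (k=2,j=1): S=130.1900, K−S=0.0000, hold=0.5510 ⇒ V=0.5510 continue | (k=2,j=2): S=162.7592, K−S=0.0000, hold=0.0481 ⇒ V=0.0481 continue
k=1: (k=1,j=0): S=116.4377, K−S=0.0000, hold=1.5589 ⇒ V=1.5589 continue | (k=1,j=1): S=145.5666, K−S=0.0000, hold=0.2547 ⇒ V=0.2547 continue
k=0: (k=0,j=0): S=130.1900, K−S=0.0000, hold=0.7875 ⇒ V=0.7875 continue

price = 0.7875
tree:
0.7875
1.5589 0.2547
3.0220 0.5510 0.0481
5.7126 1.1750 0.1166 0.0000
10.4730 2.4596 0.2822 0.0000 0.0000
18.4998 5.0221 0.6834 0.0000 0.0000 0.0000
26.3694 9.9001 1.6547 0.0000 0.0000 0.0000 0.0000
33.4078 18.4998 4.0064 0.0000 0.0000 0.0000 0.0000 0.0000
39.7027 26.3694 9.7006 0.0000 0.0000 0.0000 0.0000 0.0000 0.0000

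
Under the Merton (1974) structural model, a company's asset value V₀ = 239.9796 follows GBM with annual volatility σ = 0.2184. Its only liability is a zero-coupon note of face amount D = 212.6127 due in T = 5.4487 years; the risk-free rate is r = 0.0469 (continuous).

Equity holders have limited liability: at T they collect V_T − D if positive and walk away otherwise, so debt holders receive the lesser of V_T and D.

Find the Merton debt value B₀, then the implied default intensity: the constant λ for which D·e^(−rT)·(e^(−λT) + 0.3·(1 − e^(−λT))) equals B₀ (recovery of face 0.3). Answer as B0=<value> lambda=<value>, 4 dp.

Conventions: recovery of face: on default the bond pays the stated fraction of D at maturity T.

B0=151.3653 lambda=0.0225

Equity is a call on the firm's assets struck at D = 212.6127:
d₁ = [ln(V₀/D) + (r + σ²/2)T] / (σ√T)
   = [ln(239.9796/212.6127) + (0.0469 + 0.5·0.2184²)·5.4487] / (0.2184·√5.4487)
   = [0.121082 + 0.385492] / 0.509799 = 0.993672
d₂ = d₁ − σ√T = 0.993672 − 0.509799 = 0.483873
N(d₁) = 0.839809,  N(d₂) = 0.685762,  e^(−rT) = 0.774495
E₀ = V₀·N(d₁) − D·e^(−rT)·N(d₂)
   = 239.9796·0.839809 − 212.6127·0.774495·0.685762 = 88.614265
B₀ = V₀ − E₀ = 239.9796 − 88.614265 = 151.365335
e^(−λT) = (B₀·e^(rT)/D − 0.3)/(1 − 0.3) = (151.3653·1.291164/212.6127 − 0.3)/0.7 = 0.88459704
λ = −ln(0.88459704)/5.4487 = 0.022505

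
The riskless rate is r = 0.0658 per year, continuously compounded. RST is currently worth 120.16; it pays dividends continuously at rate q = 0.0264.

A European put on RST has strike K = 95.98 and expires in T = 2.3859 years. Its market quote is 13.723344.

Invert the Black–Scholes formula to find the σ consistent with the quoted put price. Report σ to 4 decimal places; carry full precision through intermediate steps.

At σ = 0.4507 the Black–Scholes value reproduces the quote:
σ√T = 0.4507·√2.3859 = 0.696167
d₁ = (ln(S/K) + (r−q+σ²/2)T) / (σ√T) = (ln(120.16/95.98) + (0.0658−0.0264+0.4507²/2)·2.3859) / 0.696167 = (0.224684 + 0.336329) / 0.696167 = 0.805860
d₂ = d₁ − σ√T = 0.805860 − 0.696167 = 0.109692
e^{−rT} = 0.854711
e^{−qT} = 0.938955
N(−d₁) = 0.210162,  N(−d₂) = 0.456327
V = K·e^{−rT}·N(−d₂) − S·e^{−qT}·N(−d₁) = 37.434818 − 23.711474 = 13.723344 (the observed quote) — the price is monotone increasing in volatility, hence this σ is the only solution

sigma = 0.4507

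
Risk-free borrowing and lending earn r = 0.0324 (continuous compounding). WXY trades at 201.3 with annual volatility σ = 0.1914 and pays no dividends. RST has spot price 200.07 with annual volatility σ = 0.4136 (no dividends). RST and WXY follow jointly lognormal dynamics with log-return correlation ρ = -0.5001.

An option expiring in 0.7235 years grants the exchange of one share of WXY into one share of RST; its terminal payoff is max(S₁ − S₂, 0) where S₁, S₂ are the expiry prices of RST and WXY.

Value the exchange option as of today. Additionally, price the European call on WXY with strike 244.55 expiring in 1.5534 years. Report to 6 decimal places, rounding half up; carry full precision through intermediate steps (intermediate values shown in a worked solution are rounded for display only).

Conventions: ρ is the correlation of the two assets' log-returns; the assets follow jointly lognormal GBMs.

exchange price = 35.549999
price(WXY call K=244.55) = 8.603897

σ_eff = √(σ₁² + σ₂² − 2ρσ₁σ₂) = √(0.4136² + 0.1914² − 2·-0.5001·0.4136·0.1914) = 0.535610
d₁ = (ln(S₁/S₂) + (q₂ − q₁ + σ_eff²/2)T) / (σ_eff√T) = (ln(200.07/201.3) + (0.0 − 0.0 + 0.143439)·0.7235) / 0.455583 = 0.214338
d₂ = d₁ − σ_eff√T = 0.214338 − 0.455583 = -0.241245
N(d₁) = 0.584858,  N(d₂) = 0.404683
V = S₁·e^{−q₁T}·N(d₁) − S₂·e^{−q₂T}·N(d₂) = 117.012628 − 81.462630 = 35.549999
[vanilla: WXY call K=244.55]
σ√T = 0.1914·√1.5534 = 0.238552
d₁ = (ln(S/K) + (r+σ²/2)T) / (σ√T) = (ln(201.3/244.55) + (0.0324+0.1914²/2)·1.5534) / 0.238552 = (-0.194623 + 0.078784) / 0.238552 = -0.485595
d₂ = d₁ − σ√T = -0.485595 − 0.238552 = -0.724147
e^{−rT} = 0.950915
N(d₁) = 0.313627,  N(d₂) = 0.234488
price = S·N(d₁) − K·e^{−rT}·N(d₂) = 63.133179 − 54.529283 = 8.603897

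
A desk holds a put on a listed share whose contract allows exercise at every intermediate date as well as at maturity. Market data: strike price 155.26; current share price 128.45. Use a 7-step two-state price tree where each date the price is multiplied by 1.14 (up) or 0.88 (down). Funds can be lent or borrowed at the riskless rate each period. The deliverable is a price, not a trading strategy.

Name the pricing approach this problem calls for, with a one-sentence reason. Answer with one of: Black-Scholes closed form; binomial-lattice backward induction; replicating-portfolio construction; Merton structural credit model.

Key observation: the exercise right at every one of the 7 steps is what matters: each node needs max(155.26 − S, continuation), which only the stepwise tree valuation starting from spot 128.45 delivers.

framework: binomial-lattice backward induction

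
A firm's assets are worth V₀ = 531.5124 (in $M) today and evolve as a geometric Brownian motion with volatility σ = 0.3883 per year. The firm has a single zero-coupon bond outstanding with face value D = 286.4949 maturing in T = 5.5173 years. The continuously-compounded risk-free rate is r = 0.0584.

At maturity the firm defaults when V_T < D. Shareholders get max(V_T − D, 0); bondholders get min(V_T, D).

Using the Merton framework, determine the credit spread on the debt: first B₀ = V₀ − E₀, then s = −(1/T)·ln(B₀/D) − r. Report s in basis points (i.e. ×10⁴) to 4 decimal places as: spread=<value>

Equity is a call on the firm's assets struck at D = 286.4949:
d₁ = [ln(V₀/D) + (r + σ²/2)T] / (σ√T)
   = [ln(531.5124/286.4949) + (0.0584 + 0.5·0.3883²)·5.5173] / (0.3883·√5.5173)
   = [0.618006 + 0.738151] / 0.912075 = 1.486891
d₂ = d₁ − σ√T = 1.486891 − 0.912075 = 0.574816
N(d₁) = 0.931478,  N(d₂) = 0.717292,  e^(−rT) = 0.724546
E₀ = V₀·N(d₁) − D·e^(−rT)·N(d₂)
   = 531.5124·0.931478 − 286.4949·0.724546·0.717292 = 346.197686
B₀ = V₀ − E₀ = 531.5124 − 346.197686 = 185.314714
spread = −(1/T)·ln(B₀/D) − r = −(1/5.5173)·ln(185.314714/286.4949) − 0.0584 = 0.02056348
in basis points: 0.02056348 × 10⁴ = 205.6348 bp

spread=205.6348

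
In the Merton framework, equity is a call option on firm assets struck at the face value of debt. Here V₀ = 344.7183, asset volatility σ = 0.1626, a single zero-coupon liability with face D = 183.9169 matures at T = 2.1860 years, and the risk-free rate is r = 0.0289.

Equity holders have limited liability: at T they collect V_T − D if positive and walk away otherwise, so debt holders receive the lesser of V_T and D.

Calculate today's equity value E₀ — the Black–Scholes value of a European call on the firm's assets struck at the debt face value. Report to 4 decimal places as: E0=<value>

With assets at 344.7183 and a single debt payment of 183.9169 at 2.1860 years:
d₁ = [ln(V₀/D) + (r + σ²/2)T] / (σ√T)
   = [ln(344.7183/183.9169) + (0.0289 + 0.5·0.1626²)·2.1860] / (0.1626·√2.1860)
   = [0.628244 + 0.092073] / 0.240406 = 2.996248
d₂ = d₁ − σ√T = 2.996248 − 0.240406 = 2.755842
N(d₁) = 0.998633,  N(d₂) = 0.997073,  e^(−rT) = 0.938779
E₀ = V₀·N(d₁) − D·e^(−rT)·N(d₂)
   = 344.7183·0.998633 − 183.9169·0.938779·0.997073 = 172.095294

E0=172.0953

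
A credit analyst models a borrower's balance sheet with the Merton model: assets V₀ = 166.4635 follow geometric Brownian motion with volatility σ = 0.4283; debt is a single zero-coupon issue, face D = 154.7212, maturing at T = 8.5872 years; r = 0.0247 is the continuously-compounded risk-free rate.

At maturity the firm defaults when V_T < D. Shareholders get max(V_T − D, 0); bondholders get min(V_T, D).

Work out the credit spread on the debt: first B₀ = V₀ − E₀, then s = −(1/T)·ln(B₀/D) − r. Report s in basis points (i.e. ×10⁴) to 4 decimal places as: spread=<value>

Work the structural quantities from V₀ = 166.4635 against face 154.7212:
d₁ = [ln(V₀/D) + (r + σ²/2)T] / (σ√T)
   = [ln(166.4635/154.7212) + (0.0247 + 0.5·0.4283²)·8.5872] / (0.4283·√8.5872)
   = [0.073151 + 0.999726] / 1.255087 = 0.854823
d₂ = d₁ − σ√T = 0.854823 − 1.255087 = -0.400264
N(d₁) = 0.803675,  N(d₂) = 0.344481,  e^(−rT) = 0.808881
E₀ = V₀·N(d₁) − D·e^(−rT)·N(d₂)
   = 166.4635·0.803675 − 154.7212·0.808881·0.344481 = 90.670485
B₀ = V₀ − E₀ = 166.4635 − 90.670485 = 75.793015
spread = −(1/T)·ln(B₀/D) − r = −(1/8.5872)·ln(75.793015/154.7212) − 0.0247 = 0.05840260
in basis points: 0.05840260 × 10⁴ = 584.0260 bp

spread=584.0260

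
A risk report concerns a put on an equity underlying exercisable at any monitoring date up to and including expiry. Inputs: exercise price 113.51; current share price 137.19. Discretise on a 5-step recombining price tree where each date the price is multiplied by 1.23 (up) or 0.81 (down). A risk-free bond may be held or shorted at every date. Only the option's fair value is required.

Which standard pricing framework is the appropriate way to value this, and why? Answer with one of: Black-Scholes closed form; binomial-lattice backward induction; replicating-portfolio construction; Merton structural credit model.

Key observation: the put (strike 113.51 on spot 137.19) is American-style on a 5-step discrete price model, so the early-exercise decision at every node requires stepwise backward valuation — a closed form cannot price the exercise right.

framework: binomial-lattice backward induction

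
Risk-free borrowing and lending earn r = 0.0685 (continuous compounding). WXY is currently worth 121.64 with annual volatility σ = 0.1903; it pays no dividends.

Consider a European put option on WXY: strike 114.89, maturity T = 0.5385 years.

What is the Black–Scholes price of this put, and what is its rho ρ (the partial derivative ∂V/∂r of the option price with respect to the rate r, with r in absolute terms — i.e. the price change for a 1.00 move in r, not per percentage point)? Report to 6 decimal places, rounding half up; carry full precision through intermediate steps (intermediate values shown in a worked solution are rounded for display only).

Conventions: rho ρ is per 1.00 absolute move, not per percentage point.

σ√T = 0.1903·√0.5385 = 0.139647
d₁ = (ln(S/K) + (r+σ²/2)T) / (σ√T) = (ln(121.64/114.89) + (0.0685+0.1903²/2)·0.5385) / 0.139647 = (0.057091 + 0.046638) / 0.139647 = 0.742791
d₂ = d₁ − σ√T = 0.742791 − 0.139647 = 0.603144
e^{−rT} = 0.963785
N(−d₁) = 0.228804,  N(−d₂) = 0.273206
Put price V = K·e^{−rT}·N(−d₂) − S·N(−d₁) = 30.251924 − 27.831715 = 2.420209
ρ = −K·T·e^{−rT}·N(−d₂) = -16.290661

price = 2.420209
ρ = -16.290661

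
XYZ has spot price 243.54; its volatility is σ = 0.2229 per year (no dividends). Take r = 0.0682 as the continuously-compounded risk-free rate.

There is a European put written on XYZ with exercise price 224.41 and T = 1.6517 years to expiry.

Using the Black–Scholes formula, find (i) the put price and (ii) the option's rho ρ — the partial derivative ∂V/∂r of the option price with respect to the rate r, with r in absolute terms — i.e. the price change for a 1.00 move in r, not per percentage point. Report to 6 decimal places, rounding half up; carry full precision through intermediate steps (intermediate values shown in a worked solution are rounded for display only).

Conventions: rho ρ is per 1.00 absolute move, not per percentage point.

σ√T = 0.2229·√1.6517 = 0.286468
d₁ = (ln(S/K) + (r+σ²/2)T) / (σ√T) = (ln(243.54/224.41) + (0.0682+0.2229²/2)·1.6517) / 0.286468 = (0.081806 + 0.153678) / 0.286468 = 0.822027
d₂ = d₁ − σ√T = 0.822027 − 0.286468 = 0.535560
e^{−rT} = 0.893467
N(−d₁) = 0.205531,  N(−d₂) = 0.296131
Put price V = K·e^{−rT}·N(−d₂) − S·N(−d₁) = 59.375223 − 50.054940 = 9.320283
ρ = −K·T·e^{−rT}·N(−d₂) = -98.070055

price = 9.320283
ρ = -98.070055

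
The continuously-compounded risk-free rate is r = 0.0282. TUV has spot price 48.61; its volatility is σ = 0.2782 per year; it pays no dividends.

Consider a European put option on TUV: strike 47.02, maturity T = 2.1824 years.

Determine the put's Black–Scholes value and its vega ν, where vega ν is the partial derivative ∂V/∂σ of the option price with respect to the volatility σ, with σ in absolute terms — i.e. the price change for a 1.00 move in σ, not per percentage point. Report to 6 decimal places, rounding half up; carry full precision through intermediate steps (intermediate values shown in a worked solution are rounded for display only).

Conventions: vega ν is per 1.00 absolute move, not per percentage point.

σ√T = 0.2782·√2.1824 = 0.410983
d₁ = (ln(S/K) + (r+σ²/2)T) / (σ√T) = (ln(48.61/47.02) + (0.0282+0.2782²/2)·2.1824) / 0.410983 = (0.033256 + 0.145997) / 0.410983 = 0.436158
d₂ = d₁ − σ√T = 0.436158 − 0.410983 = 0.025174
e^{−rT} = 0.940312
N(−d₁) = 0.331361,  N(−d₂) = 0.489958
Put price V = K·e^{−rT}·N(−d₂) − S·N(−d₁) = 21.662739 − 16.107465 = 5.555274
φ(d₁) = (1/√(2π))·e^{−d₁²/2} = 0.362745
ν = S·φ(d₁)·√T = 26.049187

price = 5.555274
ν = 26.049187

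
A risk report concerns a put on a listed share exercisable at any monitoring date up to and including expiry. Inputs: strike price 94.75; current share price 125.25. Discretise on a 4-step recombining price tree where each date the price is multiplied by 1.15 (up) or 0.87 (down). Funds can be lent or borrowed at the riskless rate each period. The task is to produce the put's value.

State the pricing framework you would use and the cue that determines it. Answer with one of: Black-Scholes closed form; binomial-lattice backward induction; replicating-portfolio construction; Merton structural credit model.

framework: binomial-lattice backward induction

Key observation: an American put (K = 94.75, S₀ = 125.25) on a 4-date tree has no closed form — the optimal stopping decision is embedded and must be resolved recursively from expiry.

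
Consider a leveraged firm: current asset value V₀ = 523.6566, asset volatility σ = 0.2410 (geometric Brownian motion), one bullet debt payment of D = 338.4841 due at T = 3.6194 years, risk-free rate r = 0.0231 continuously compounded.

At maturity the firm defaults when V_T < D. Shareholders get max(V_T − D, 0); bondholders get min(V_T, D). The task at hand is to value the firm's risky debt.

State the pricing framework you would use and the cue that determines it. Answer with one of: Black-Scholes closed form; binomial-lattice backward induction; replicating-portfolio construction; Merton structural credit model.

framework: Merton structural credit model

Key observation: a levered firm with one bullet debt due at 3.6194 years is the canonical structural-credit setup: equity is a call on the firm's assets struck at the face value.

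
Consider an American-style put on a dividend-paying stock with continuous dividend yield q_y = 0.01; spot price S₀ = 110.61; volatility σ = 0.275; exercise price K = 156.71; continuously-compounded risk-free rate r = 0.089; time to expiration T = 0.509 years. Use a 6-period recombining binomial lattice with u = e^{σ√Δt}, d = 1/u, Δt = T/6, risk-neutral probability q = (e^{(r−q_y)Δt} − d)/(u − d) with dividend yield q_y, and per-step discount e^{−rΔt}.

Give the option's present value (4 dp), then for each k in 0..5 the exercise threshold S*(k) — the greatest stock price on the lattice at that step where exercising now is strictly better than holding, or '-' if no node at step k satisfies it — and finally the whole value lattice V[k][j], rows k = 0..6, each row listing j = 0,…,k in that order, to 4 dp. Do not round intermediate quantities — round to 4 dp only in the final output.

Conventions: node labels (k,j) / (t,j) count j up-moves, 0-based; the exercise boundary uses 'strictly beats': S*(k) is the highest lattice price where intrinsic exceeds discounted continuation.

price = 46.1000
boundary = 110.6100 119.8340 129.8272 119.8340 129.8272 140.6538
tree:
46.1000
54.6140 36.8760
62.4726 46.1000 26.8828
69.7264 54.6140 36.8760 17.2527
76.4218 62.4726 46.1000 26.8828 8.6819
82.6018 69.7264 54.6140 36.8760 16.0562 2.0530
88.3062 76.4218 62.4726 46.1000 26.8828 4.3268 0.0000

Δt=0.08483, u=1.08339, d=0.92303, q=0.52192, disc=e^(-rΔt)=0.99248
k=6 terminal: V=max(K-S,0) → 88.3062 76.4218 62.4726 46.1000 26.8828 4.3268 0.0000
k=5: j=0 S=74.1082 intr=82.6018 cont=81.4859 V=82.6018[EX]; j=1 S=86.9836 intr=69.7264 cont=68.6214 V=69.7264[EX]; j=2 S=102.0960 intr=54.6140 cont=53.5218 V=54.6140[EX]; j=3 S=119.8340 intr=36.8760 cont=35.7989 V=36.8760[EX]; j=4 S=140.6538 intr=16.0562 cont=14.9968 V=16.0562[EX]; j=5 S=165.0907 intr=0.0000 cont=2.0530 V=2.0530[hold]  S*(5)=140.6538
k=4: j=0 S=80.2882 intr=76.4218 cont=75.3111 V=76.4218[EX]; j=1 S=94.2374 intr=62.4726 cont=61.3738 V=62.4726[EX]; j=2 S=110.6100 intr=46.1000 cont=45.0151 V=46.1000[EX]; j=3 S=129.8272 intr=26.8828 cont=25.8142 V=26.8828[EX]; j=4 S=152.3832 intr=4.3268 cont=8.6819 V=8.6819[hold]  S*(4)=129.8272
k=3: j=0 S=86.9836 intr=69.7264 cont=68.6214 V=69.7264[EX]; j=1 S=102.0960 intr=54.6140 cont=53.5218 V=54.6140[EX]; j=2 S=119.8340 intr=36.8760 cont=35.7989 V=36.8760[EX]; j=3 S=140.6538 intr=16.0562 cont=17.2527 V=17.2527[hold]  S*(3)=119.8340
k=2: j=0 S=94.2374 intr=62.4726 cont=61.3738 V=62.4726[EX]; j=1 S=110.6100 intr=46.1000 cont=45.0151 V=46.1000[EX]; j=2 S=129.8272 intr=26.8828 cont=26.4339 V=26.8828[EX]  S*(2)=129.8272
k=1: j=0 S=102.0960 intr=54.6140 cont=53.5218 V=54.6140[EX]; j=1 S=119.8340 intr=36.8760 cont=35.7989 V=36.8760[EX]  S*(1)=119.8340
k=0: j=0 S=110.6100 intr=46.1000 cont=45.0151 V=46.1000[EX]  S*(0)=110.6100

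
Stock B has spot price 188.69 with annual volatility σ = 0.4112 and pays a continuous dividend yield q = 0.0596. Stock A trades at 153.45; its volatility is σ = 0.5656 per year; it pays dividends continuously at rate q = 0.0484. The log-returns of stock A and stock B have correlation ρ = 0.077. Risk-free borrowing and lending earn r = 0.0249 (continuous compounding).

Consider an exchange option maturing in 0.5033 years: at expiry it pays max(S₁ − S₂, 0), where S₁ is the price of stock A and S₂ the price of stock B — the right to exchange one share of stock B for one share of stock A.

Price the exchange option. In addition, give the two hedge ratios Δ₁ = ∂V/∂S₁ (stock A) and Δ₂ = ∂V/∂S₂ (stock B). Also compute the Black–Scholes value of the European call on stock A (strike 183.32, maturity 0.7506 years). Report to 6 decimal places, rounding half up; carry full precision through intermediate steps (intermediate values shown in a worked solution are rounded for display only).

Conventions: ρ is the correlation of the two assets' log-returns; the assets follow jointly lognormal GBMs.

σ_eff = √(σ₁² + σ₂² − 2ρσ₁σ₂) = √(0.5656² + 0.4112² − 2·0.077·0.5656·0.4112) = 0.673181
d₁ = (ln(S₁/S₂) + (q₂ − q₁ + σ_eff²/2)T) / (σ_eff√T) = (ln(153.45/188.69) + (0.0596 − 0.0484 + 0.226586)·0.5033) / 0.477579 = -0.182280
d₂ = d₁ − σ_eff√T = -0.182280 − 0.477579 = -0.659859
N(d₁) = 0.427682,  N(d₂) = 0.254672
V = S₁·e^{−q₁T}·N(d₁) − S₂·e^{−q₂T}·N(d₂) = 64.048389 − 46.634058 = 17.414330
Δ₁ = e^{−q₁T}·N(d₁) = 0.417389;  Δ₂ = −e^{−q₂T}·N(d₂) = -0.247146
[vanilla: stock A call K=183.32]
σ√T = 0.5656·√0.7506 = 0.490020
d₁ = (ln(S/K) + (r−q+σ²/2)T) / (σ√T) = (ln(153.45/183.32) + (0.0249−0.0484+0.5656²/2)·0.7506) / 0.490020 = (-0.177858 + 0.102421) / 0.490020 = -0.153949
d₂ = d₁ − σ√T = -0.153949 − 0.490020 = -0.643968
e^{−rT} = 0.981484
e^{−qT} = 0.964323
N(d₁) = 0.438825,  N(d₂) = 0.259798
price = S·e^{−qT}·N(d₁) − K·e^{−rT}·N(d₂) = 64.935308 − 46.744298 = 18.191009

exchange price = 17.414330
Δ1 = 0.417389
Δ2 = -0.247146
price(stock A call K=183.32) = 18.191009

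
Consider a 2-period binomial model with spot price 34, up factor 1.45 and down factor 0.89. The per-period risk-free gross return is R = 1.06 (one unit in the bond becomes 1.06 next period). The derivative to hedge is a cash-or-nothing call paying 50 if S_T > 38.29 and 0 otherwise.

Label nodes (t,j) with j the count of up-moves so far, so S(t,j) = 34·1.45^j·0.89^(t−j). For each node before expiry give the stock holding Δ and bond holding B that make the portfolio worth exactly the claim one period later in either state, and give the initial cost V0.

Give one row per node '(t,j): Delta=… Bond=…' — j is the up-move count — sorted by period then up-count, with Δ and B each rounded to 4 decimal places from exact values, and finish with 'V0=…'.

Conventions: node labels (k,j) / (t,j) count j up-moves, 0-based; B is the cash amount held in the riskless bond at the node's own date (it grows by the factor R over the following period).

Under the risk-neutral measure, an up-move has probability p* = (R−d)/(u−d) = 0.3036 and values discount at R = 1.06.
Terminal payoffs: V(2,0)=0.0000, V(2,1)=50.0000, V(2,2)=50.0000
(1,0): S=30.2600. Δ = (V_up−V_dn)/(S_up−S_dn) = (50.0000−0.0000)/(43.8770−26.9314) = 2.9506. V = [p*·50.0000 + (1−p*)·0.0000]/1.06 = 14.3194. B = V − Δ·S = -74.9663.
(1,1): S=49.3000. Δ = (V_up−V_dn)/(S_up−S_dn) = (50.0000−50.0000)/(71.4850−43.8770) = 0.0000. V = [p*·50.0000 + (1−p*)·50.0000]/1.06 = 47.1698. B = V − Δ·S = 47.1698.
(0,0): S=34.0000. Δ = (V_up−V_dn)/(S_up−S_dn) = (47.1698−14.3194)/(49.3000−30.2600) = 1.7253. V = [p*·47.1698 + (1−p*)·14.3194]/1.06 = 22.9168. B = V − Δ·S = -35.7446.
Verification: the root portfolio costs Δ(0,0)·S0 + B(0,0) = 22.9168, matching V0.

(0,0): Delta=1.7253 Bond=-35.7446
(1,0): Delta=2.9506 Bond=-74.9663
(1,1): Delta=0.0000 Bond=47.1698
V0=22.9168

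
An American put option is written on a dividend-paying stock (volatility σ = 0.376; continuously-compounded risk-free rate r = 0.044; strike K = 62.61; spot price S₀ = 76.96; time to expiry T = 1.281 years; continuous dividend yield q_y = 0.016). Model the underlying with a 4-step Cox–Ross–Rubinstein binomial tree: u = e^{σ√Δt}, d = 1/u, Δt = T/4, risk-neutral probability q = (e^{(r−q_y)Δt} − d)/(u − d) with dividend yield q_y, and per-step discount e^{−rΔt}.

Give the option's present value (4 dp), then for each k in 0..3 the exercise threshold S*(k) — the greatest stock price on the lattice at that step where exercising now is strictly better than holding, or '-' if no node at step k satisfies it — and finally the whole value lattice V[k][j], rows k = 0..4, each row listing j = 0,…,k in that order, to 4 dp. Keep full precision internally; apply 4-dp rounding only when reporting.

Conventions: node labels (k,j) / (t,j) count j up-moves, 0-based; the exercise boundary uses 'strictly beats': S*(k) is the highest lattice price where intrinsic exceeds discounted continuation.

params: Δt=0.32025 u=1.23711 d=0.80833 q=0.46801 e^(-rΔt)=0.98601
t_4 payoffs: 29.7531 12.3241 0.0000 0.0000 0.0000
t_3: node(3,0) S=40.6477 payoff=21.9623 vs cont=21.2939 → 21.9623 [stop]  node(3,1) S=62.2093 payoff=0.4007 vs cont=6.4646 → 6.4646 [wait]  node(3,2) S=95.2082 payoff=0.0000 vs cont=0.0000 → 0.0000 [wait]  node(3,3) S=145.7114 payoff=0.0000 vs cont=0.0000 → 0.0000 [wait]  ⇒ S*(3)=40.6477
t_2: node(2,0) S=50.2859 payoff=12.3241 vs cont=14.5033 → 14.5033 [wait]  node(2,1) S=76.9600 payoff=0.0000 vs cont=3.3909 → 3.3909 [wait]  node(2,2) S=117.7834 payoff=0.0000 vs cont=0.0000 → 0.0000 [wait]  ⇒ S*(2)=-
t_1: node(1,0) S=62.2093 payoff=0.4007 vs cont=9.1724 → 9.1724 [wait]  node(1,1) S=95.2082 payoff=0.0000 vs cont=1.7787 → 1.7787 [wait]  ⇒ S*(1)=-
t_0: node(0,0) S=76.9600 payoff=0.0000 vs cont=5.6322 → 5.6322 [wait]  ⇒ S*(0)=-

price = 5.6322
boundary = - - - 40.6477
tree:
5.6322
9.1724 1.7787
14.5033 3.3909 0.0000
21.9623 6.4646 0.0000 0.0000
29.7531 12.3241 0.0000 0.0000 0.0000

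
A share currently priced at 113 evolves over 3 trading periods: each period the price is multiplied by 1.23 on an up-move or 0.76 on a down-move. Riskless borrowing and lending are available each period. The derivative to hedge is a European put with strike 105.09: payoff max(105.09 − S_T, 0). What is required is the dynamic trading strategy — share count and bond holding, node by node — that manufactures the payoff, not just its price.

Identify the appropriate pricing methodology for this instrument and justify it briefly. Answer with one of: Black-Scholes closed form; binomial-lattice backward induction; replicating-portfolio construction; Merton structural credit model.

Key observation: the mandate to exhibit the hedge at every date and state singles out the replicating-portfolio construction on the 3-period tree with factors 1.23 and 0.76 from 113.

framework: replicating-portfolio construction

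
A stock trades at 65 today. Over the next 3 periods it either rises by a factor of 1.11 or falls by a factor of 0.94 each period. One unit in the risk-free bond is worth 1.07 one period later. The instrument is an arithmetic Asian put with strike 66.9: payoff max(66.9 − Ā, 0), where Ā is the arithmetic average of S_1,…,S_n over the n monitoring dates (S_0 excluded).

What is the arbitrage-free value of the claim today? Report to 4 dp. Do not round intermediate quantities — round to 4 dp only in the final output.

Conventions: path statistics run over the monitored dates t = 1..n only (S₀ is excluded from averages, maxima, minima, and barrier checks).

Set p* = 0.7647 (from d < R < u); the path-dependent value is the discounted p*-expectation over all price paths.
Enumerate all 2^3 = 8 price paths (U = up ×1.11, D = down ×0.94); each path with k up-moves has probability p*^k·(1−p*)^(3−k).
DDD: Ā=57.5073, payoff=9.3927, prob=0.013027
UDD: Ā=67.9076, payoff=0.0000, prob=0.042337
DUD: Ā=64.2242, payoff=2.6758, prob=0.042337
UUD: Ā=75.8393, payoff=0.0000, prob=0.137594
DDU: Ā=60.7619, payoff=6.1381, prob=0.042337
UDU: Ā=71.7508, payoff=0.0000, prob=0.137594
DUU: Ā=68.0674, payoff=0.0000, prob=0.137594
UUU: Ā=80.3775, payoff=0.0000, prob=0.447181
Price = Σ prob·payoff / R^3 = 0.495504 / 1.225043 = 0.4045

price = 0.4045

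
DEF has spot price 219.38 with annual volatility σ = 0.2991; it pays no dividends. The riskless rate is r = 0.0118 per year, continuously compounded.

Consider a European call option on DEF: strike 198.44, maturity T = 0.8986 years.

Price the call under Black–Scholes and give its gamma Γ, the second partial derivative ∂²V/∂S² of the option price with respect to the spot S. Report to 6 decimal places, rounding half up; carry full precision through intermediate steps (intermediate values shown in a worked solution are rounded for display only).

price = 36.706559
Γ = 0.005565

σ√T = 0.2991·√0.8986 = 0.283530
d₁ = (ln(S/K) + (r+σ²/2)T) / (σ√T) = (ln(219.38/198.44) + (0.0118+0.2991²/2)·0.8986) / 0.283530 = (0.100319 + 0.050798) / 0.283530 = 0.532983
d₂ = d₁ − σ√T = 0.532983 − 0.283530 = 0.249452
e^{−rT} = 0.989453
N(d₁) = 0.702977,  N(d₂) = 0.598495
Call price V = S·N(d₁) − K·e^{−rT}·N(d₂) = 154.219150 − 117.512591 = 36.706559
φ(d₁) = (1/√(2π))·e^{−d₁²/2} = 0.346119
Γ = φ(d₁) / (S·σ·√T) = 0.005565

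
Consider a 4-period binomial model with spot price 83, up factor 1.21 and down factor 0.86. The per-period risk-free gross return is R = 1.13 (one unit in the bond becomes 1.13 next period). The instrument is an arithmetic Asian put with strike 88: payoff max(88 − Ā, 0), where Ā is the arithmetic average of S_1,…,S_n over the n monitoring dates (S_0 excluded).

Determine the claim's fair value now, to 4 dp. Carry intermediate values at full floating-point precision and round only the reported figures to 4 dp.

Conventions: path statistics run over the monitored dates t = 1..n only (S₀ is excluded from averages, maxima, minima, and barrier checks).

price = 0.8385

Set p* = 0.7714 (from d < R < u); the path-dependent value is the discounted p*-expectation over all price paths.
Enumerate all 2^4 = 16 price paths (U = up ×1.21, D = down ×0.86); each path with k up-moves has probability p*^k·(1−p*)^(4−k).
DDDD: Ā=57.7403, payoff=30.2597, prob=0.002730
UDDD: Ā=81.2392, payoff=6.7608, prob=0.009212
DUDD: Ā=73.9767, payoff=14.0233, prob=0.009212
UUDD: Ā=104.0835, payoff=0.0000, prob=0.031091
DDUD: Ā=67.7310, payoff=20.2690, prob=0.009212
UDUD: Ā=95.2959, payoff=0.0000, prob=0.031091
DUUD: Ā=88.0334, payoff=0.0000, prob=0.031091
UUUD: Ā=123.8610, payoff=0.0000, prob=0.104932
DDDU: Ā=62.3596, payoff=25.6404, prob=0.009212
UDDU: Ā=87.7386, payoff=0.2614, prob=0.031091
DUDU: Ā=80.4761, payoff=7.5239, prob=0.031091
UUDU: Ā=113.2279, payoff=0.0000, prob=0.104932
DDUU: Ā=74.2303, payoff=13.7697, prob=0.031091
UDUU: Ā=104.4403, payoff=0.0000, prob=0.104932
DUUU: Ā=97.1778, payoff=0.0000, prob=0.104932
UUUU: Ā=136.7269, payoff=0.0000, prob=0.354146
Price = Σ prob·payoff / R^4 = 1.367155 / 1.630474 = 0.8385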